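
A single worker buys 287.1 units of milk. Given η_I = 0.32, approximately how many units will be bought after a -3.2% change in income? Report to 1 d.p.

284.2

%ΔQ ≈ η × %ΔI = 0.32 × (-3.2%) = -1.024%.
New Q ≈ 287.1 × (1 − 0.01024) = 284.2.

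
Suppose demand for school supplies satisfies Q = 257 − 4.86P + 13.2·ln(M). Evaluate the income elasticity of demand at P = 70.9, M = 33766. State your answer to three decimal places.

At P = 70.9, M = 33766: Q = 50.065.
Holding P constant, ∂Q/∂M = 13.2/M = 0.000390926.
η_M = (∂Q/∂M)·(M/Q) = 0.000390926 × (33766/50.065) = 0.264.

0.264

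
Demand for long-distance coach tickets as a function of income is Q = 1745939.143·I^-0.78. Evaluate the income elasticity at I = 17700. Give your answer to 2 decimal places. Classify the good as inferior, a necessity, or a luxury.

For Q = A·I^β the income elasticity is constant and equal to β.
Here β = -0.78, so η = -0.78.
Since η < 0, the good is an inferior good.

-0.78 (inferior good)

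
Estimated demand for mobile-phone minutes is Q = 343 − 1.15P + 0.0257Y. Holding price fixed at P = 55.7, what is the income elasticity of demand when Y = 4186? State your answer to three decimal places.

0.278

At P = 55.7, Y = 4186: Q = 386.525.
Holding P constant, ∂Q/∂Y = 0.0257.
η_Y = (∂Q/∂Y)·(Y/Q) = 0.0257 × (4186/386.525) = 0.278.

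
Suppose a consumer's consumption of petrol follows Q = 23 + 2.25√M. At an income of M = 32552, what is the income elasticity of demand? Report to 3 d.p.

0.473

At M = 32552: Q = 428.949.
dQ/dM = 2.25/(2√M) = 0.00623539 at this income.
η = (dQ/dM)·(M/Q) = 0.00623539 × (32552/428.949) = 0.473.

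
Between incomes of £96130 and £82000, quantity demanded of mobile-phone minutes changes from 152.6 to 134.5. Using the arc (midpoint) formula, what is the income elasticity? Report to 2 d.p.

ΔQ = 134.5 − 152.6 = -18.1; midpoint Q̄ = (152.6 + 134.5)/2 = 143.55.
ΔI = 82000 − 96130 = -14130; midpoint Ī = (96130 + 82000)/2 = 89065.
η = (ΔQ/Q̄) ÷ (ΔI/Ī) = (-18.1/143.55) ÷ (-14130/89065) = 0.79.

0.79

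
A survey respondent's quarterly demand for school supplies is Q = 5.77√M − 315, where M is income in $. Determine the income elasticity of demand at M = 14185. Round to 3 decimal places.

0.923

At M = 14185: Q = 372.212.
dQ/dM = 5.77/(2√M) = 0.0242232 at this income.
η = (dQ/dM)·(M/Q) = 0.0242232 × (14185/372.212) = 0.923.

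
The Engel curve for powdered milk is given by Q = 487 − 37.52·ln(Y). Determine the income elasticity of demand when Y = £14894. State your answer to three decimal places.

-0.297

At Y = 14894: Q = 126.481.
dQ/dY = -37.52/Y = -0.00251914 at this income.
η = (dQ/dY)·(Y/Q) = -0.00251914 × (14894/126.481) = -0.297.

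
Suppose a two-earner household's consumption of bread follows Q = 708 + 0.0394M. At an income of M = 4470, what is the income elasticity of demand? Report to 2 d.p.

0.20

At M = 4470: Q = 884.118.
dQ/dM = 0.0394.
η = (dQ/dM)·(M/Q) = 0.0394 × (4470/884.118) = 0.20.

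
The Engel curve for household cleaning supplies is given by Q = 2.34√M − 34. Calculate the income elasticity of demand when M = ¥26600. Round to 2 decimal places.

0.55

At M = 26600: Q = 347.642.
dQ/dM = 2.34/(2√M) = 0.00717373 at this income.
η = (dQ/dM)·(M/Q) = 0.00717373 × (26600/347.642) = 0.55.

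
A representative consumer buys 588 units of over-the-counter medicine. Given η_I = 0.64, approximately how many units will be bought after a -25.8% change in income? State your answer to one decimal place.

%ΔQ ≈ η × %ΔI = 0.64 × (-25.8%) = -16.512%.
New Q ≈ 588 × (1 − 0.16512) = 490.9.

490.9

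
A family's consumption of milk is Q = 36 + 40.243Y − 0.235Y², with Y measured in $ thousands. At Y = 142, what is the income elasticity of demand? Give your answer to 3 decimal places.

At Y = 142: Q = 1011.9660.
dQ/dY = 40.243 − 0.47Y = -26.49700.
η = (dQ/dY)·(Y/Q) = -26.49700 × (142/1011.9660) = -3.718.

-3.718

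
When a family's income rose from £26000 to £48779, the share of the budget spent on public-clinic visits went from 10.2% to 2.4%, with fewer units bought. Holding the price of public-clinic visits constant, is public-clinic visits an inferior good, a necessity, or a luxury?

Quantity demanded falls as income rises, so η < 0.

inferior good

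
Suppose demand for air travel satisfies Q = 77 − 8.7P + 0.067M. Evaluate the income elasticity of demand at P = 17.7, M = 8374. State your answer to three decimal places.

1.159

At P = 17.7, M = 8374: Q = 484.068.
Holding P constant, ∂Q/∂M = 0.067.
η_M = (∂Q/∂M)·(M/Q) = 0.067 × (8374/484.068) = 1.159.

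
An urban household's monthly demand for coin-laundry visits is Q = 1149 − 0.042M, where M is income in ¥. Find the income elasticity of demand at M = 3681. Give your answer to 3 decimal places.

At M = 3681: Q = 994.398.
dQ/dM = −0.042.
η = (dQ/dM)·(M/Q) = -0.042 × (3681/994.398) = -0.155.

-0.155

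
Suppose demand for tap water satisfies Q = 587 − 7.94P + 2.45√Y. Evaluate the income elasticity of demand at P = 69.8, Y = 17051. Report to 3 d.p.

0.454

At P = 69.8, Y = 17051: Q = 352.708.
Holding P constant, ∂Q/∂Y = 2.45/(2√Y) = 0.00938126.
η_Y = (∂Q/∂Y)·(Y/Q) = 0.00938126 × (17051/352.708) = 0.454.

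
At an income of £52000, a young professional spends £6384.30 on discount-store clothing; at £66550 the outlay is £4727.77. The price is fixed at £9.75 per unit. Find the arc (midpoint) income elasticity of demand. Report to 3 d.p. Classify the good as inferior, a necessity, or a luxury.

-1.215 (inferior good)

With a constant price, Q₁ = 6384.30/9.75 = 654.800 and Q₂ = 4727.77/9.75 = 484.899 (equivalently, work directly with expenditure since P cancels).
Midpoint %ΔQ = (4727.77 − 6384.30)/5556.04 = -0.29815; midpoint %ΔI = (66550 − 52000)/59275 = 0.24547.
η = -0.29815 / 0.24547 = -1.215.
η < 0 ⇒ inferior good.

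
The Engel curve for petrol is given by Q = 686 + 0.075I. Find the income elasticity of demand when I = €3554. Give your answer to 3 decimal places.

At I = 3554: Q = 952.550.
dQ/dI = 0.075.
η = (dQ/dI)·(I/Q) = 0.075 × (3554/952.550) = 0.280.

0.280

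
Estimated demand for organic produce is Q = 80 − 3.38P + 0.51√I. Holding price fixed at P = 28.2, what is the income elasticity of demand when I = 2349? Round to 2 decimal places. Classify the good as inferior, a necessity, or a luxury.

1.31 (luxury)

At P = 28.2, I = 2349: Q = 9.402.
Holding P constant, ∂Q/∂I = 0.51/(2√I) = 0.00526137.
η_I = (∂Q/∂I)·(I/Q) = 0.00526137 × (2349/9.402) = 1.31.
Since η > 1, this is a luxury.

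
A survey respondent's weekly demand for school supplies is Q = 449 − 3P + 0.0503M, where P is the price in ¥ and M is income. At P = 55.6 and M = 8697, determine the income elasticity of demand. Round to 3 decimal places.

At P = 55.6, M = 8697: Q = 719.659.
Holding P constant, ∂Q/∂M = 0.0503.
η_M = (∂Q/∂M)·(M/Q) = 0.0503 × (8697/719.659) = 0.608.

0.608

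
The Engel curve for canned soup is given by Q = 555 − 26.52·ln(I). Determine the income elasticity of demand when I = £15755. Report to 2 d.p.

At I = 15755: Q = 298.687.
dQ/dI = -26.52/I = -0.00168328 at this income.
η = (dQ/dI)·(I/Q) = -0.00168328 × (15755/298.687) = -0.09.

-0.09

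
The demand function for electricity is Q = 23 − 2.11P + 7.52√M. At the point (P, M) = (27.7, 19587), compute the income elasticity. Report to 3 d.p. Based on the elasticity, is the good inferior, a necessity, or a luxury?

At P = 27.7, M = 19587: Q = 1017.004.
Holding P constant, ∂Q/∂M = 7.52/(2√M) = 0.0268661.
η_M = (∂Q/∂M)·(M/Q) = 0.0268661 × (19587/1017.004) = 0.517.
Since 0 < η < 1, this is a necessity.

0.517 (necessity)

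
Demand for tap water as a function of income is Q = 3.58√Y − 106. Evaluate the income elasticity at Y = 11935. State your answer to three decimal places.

At Y = 11935: Q = 285.106.
dQ/dY = 3.58/(2√Y) = 0.0163848 at this income.
η = (dQ/dY)·(Y/Q) = 0.0163848 × (11935/285.106) = 0.686.

0.686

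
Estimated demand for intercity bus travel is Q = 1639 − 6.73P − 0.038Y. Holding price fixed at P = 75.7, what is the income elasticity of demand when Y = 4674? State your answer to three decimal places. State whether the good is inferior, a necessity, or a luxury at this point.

-0.187 (inferior good)

At P = 75.7, Y = 4674: Q = 951.927.
Holding P constant, ∂Q/∂Y = −0.038.
η_Y = (∂Q/∂Y)·(Y/Q) = -0.038 × (4674/951.927) = -0.187.
Since η < 0, this is an inferior good.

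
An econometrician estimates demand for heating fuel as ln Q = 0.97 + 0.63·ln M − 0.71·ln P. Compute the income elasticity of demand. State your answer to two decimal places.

0.63

In a log-linear demand, the coefficient on ln M is the income elasticity.
So η = 0.63.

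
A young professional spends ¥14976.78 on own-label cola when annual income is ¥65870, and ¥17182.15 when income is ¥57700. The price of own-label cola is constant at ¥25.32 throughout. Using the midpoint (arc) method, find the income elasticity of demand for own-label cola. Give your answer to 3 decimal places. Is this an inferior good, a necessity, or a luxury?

-1.037 (inferior good)

With a constant price, Q₁ = 14976.78/25.32 = 591.500 and Q₂ = 17182.15/25.32 = 678.600 (equivalently, work directly with expenditure since P cancels).
Midpoint %ΔQ = (17182.15 − 14976.78)/16079.47 = 0.13715; midpoint %ΔI = (57700 − 65870)/61785 = -0.13223.
η = 0.13715 / -0.13223 = -1.037.
η < 0 ⇒ inferior good.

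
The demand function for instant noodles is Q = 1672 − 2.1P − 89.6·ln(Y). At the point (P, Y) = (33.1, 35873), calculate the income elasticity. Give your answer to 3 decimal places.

-0.135

At P = 33.1, Y = 35873: Q = 662.788.
Holding P constant, ∂Q/∂Y = -89.6/Y = -0.0024977.
η_Y = (∂Q/∂Y)·(Y/Q) = -0.0024977 × (35873/662.788) = -0.135.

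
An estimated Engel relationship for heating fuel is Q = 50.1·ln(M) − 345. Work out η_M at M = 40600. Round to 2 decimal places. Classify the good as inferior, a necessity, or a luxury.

At M = 40600: Q = 186.637.
dQ/dM = 50.1/M = 0.00123399 at this income.
η = (dQ/dM)·(M/Q) = 0.00123399 × (40600/186.637) = 0.27.
Since 0 < η < 1, the good is a necessity.

0.27 (necessity)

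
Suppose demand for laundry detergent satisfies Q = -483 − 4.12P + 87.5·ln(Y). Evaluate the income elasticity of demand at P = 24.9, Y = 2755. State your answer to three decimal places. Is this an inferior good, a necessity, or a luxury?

At P = 24.9, Y = 2755: Q = 107.515.
Holding P constant, ∂Q/∂Y = 87.5/Y = 0.0317604.
η_Y = (∂Q/∂Y)·(Y/Q) = 0.0317604 × (2755/107.515) = 0.814.
Since 0 < η < 1, this is a necessity.

0.814 (necessity)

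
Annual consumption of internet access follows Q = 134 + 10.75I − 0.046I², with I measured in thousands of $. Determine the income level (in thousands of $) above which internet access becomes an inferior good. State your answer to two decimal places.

dQ/dI = 10.75 − 0.092I.
The good is inferior where dQ/dI < 0. Setting dQ/dI = 0 gives I = 10.75 / 0.092 = 116.85.

116.85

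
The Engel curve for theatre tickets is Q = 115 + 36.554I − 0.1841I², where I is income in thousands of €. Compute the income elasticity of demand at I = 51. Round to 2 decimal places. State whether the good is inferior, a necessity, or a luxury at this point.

At I = 51: Q = 1500.4099.
dQ/dI = 36.554 − 0.3682I = 17.77580.
η = (dQ/dI)·(I/Q) = 17.77580 × (51/1500.4099) = 0.60.
0 < η < 1 ⇒ necessity.

0.60 (necessity)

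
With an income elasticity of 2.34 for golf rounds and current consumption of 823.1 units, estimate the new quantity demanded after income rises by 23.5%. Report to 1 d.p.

%ΔQ ≈ η × %ΔI = 2.34 × 23.5% = 54.99%.
New Q ≈ 823.1 × (1 + 0.5499) = 1275.7.

1275.7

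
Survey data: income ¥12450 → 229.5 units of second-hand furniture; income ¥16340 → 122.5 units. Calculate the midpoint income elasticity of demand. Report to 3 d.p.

-2.250

ΔQ = 122.5 − 229.5 = -107; midpoint Q̄ = (229.5 + 122.5)/2 = 176.
ΔI = 16340 − 12450 = 3890; midpoint Ī = (12450 + 16340)/2 = 14395.
η = (ΔQ/Q̄) ÷ (ΔI/Ī) = (-107/176) ÷ (3890/14395) = -2.250.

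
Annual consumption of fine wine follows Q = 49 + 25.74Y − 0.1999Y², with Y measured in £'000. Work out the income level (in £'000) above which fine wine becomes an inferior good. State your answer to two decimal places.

dQ/dY = 25.74 − 0.3998Y.
The good is inferior where dQ/dY < 0. Setting dQ/dY = 0 gives Y = 25.74 / 0.3998 = 64.38.

64.38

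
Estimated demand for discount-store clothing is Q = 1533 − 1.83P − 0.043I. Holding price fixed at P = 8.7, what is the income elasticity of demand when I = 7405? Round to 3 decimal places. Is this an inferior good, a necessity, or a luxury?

At P = 8.7, I = 7405: Q = 1198.664.
Holding P constant, ∂Q/∂I = −0.043.
η_I = (∂Q/∂I)·(I/Q) = -0.043 × (7405/1198.664) = -0.266.
Since η < 0, this is an inferior good.

-0.266 (inferior good)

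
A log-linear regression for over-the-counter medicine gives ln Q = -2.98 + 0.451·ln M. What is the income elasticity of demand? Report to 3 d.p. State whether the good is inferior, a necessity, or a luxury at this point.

0.451 (necessity)

In a log-linear demand, the coefficient on ln M is the income elasticity.
So η = 0.451.
0 < η < 1 ⇒ necessity.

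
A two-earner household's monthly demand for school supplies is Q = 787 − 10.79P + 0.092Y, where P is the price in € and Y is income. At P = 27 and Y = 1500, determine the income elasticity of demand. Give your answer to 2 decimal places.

0.22

At P = 27, Y = 1500: Q = 633.670.
Holding P constant, ∂Q/∂Y = 0.092.
η_Y = (∂Q/∂Y)·(Y/Q) = 0.092 × (1500/633.670) = 0.22.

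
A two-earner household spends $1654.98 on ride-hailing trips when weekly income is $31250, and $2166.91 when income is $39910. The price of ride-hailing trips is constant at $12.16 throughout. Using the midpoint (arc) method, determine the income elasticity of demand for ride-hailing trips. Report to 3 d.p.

With a constant price, Q₁ = 1654.98/12.16 = 136.100 and Q₂ = 2166.91/12.16 = 178.200 (equivalently, work directly with expenditure since P cancels).
Midpoint %ΔQ = (2166.91 − 1654.98)/1910.95 = 0.26789; midpoint %ΔI = (39910 − 31250)/35580 = 0.24340.
η = 0.26789 / 0.24340 = 1.101.

1.101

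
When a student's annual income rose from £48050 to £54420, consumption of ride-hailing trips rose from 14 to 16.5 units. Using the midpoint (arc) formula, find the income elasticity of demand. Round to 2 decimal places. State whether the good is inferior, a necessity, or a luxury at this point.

1.32 (luxury)

ΔQ = 16.5 − 14 = 2.5; midpoint Q̄ = (14 + 16.5)/2 = 15.25.
ΔI = 54420 − 48050 = 6370; midpoint Ī = (48050 + 54420)/2 = 51235.
η = (ΔQ/Q̄) ÷ (ΔI/Ī) = (2.5/15.25) ÷ (6370/51235) = 1.32.
η > 1 ⇒ luxury.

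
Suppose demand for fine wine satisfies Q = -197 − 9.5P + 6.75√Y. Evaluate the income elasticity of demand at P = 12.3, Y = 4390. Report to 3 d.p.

At P = 12.3, Y = 4390: Q = 133.385.
Holding P constant, ∂Q/∂Y = 6.75/(2√Y) = 0.050938.
η_Y = (∂Q/∂Y)·(Y/Q) = 0.050938 × (4390/133.385) = 1.676.

1.676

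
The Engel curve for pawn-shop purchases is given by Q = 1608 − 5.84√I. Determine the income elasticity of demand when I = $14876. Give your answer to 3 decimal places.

-0.398

At I = 14876: Q = 895.712.
dQ/dI = -5.84/(2√I) = -0.0239409 at this income.
η = (dQ/dI)·(I/Q) = -0.0239409 × (14876/895.712) = -0.398.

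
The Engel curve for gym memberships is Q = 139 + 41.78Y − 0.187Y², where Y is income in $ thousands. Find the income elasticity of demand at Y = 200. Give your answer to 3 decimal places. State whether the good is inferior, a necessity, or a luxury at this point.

At Y = 200: Q = 1015.0000.
dQ/dY = 41.78 − 0.374Y = -33.02000.
η = (dQ/dY)·(Y/Q) = -33.02000 × (200/1015.0000) = -6.506.
η < 0 ⇒ inferior good.

-6.506 (inferior good)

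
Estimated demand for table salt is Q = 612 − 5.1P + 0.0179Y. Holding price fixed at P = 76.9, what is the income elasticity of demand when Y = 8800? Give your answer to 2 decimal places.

At P = 76.9, Y = 8800: Q = 377.330.
Holding P constant, ∂Q/∂Y = 0.0179.
η_Y = (∂Q/∂Y)·(Y/Q) = 0.0179 × (8800/377.330) = 0.42.

0.42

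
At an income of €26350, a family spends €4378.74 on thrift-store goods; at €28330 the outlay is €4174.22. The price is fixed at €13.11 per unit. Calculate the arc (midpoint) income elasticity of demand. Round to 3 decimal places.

-0.660

With a constant price, Q₁ = 4378.74/13.11 = 334.000 and Q₂ = 4174.22/13.11 = 318.400 (equivalently, work directly with expenditure since P cancels).
Midpoint %ΔQ = (4174.22 − 4378.74)/4276.48 = -0.04782; midpoint %ΔI = (28330 − 26350)/27340 = 0.07242.
η = -0.04782 / 0.07242 = -0.660.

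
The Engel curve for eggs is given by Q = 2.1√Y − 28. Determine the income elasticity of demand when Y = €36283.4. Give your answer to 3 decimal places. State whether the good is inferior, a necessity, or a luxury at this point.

At Y = 36283.4: Q = 372.012.
dQ/dY = 2.1/(2√Y) = 0.00551233 at this income.
η = (dQ/dY)·(Y/Q) = 0.00551233 × (36283.4/372.012) = 0.538.
Since 0 < η < 1, the good is a necessity.

0.538 (necessity)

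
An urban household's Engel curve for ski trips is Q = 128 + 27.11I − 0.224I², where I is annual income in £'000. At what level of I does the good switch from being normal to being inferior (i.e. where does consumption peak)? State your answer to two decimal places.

60.51

dQ/dI = 27.11 − 0.448I.
The good is inferior where dQ/dI < 0. Setting dQ/dI = 0 gives I = 27.11 / 0.448 = 60.51.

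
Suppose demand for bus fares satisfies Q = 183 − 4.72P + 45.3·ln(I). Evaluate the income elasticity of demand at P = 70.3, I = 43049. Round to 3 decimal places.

At P = 70.3, I = 43049: Q = 334.539.
Holding P constant, ∂Q/∂I = 45.3/I = 0.00105229.
η_I = (∂Q/∂I)·(I/Q) = 0.00105229 × (43049/334.539) = 0.135.

0.135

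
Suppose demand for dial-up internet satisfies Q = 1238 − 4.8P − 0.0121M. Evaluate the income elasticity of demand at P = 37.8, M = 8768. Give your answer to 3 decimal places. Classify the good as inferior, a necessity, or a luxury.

-0.112 (inferior good)

At P = 37.8, M = 8768: Q = 950.467.
Holding P constant, ∂Q/∂M = −0.0121.
η_M = (∂Q/∂M)·(M/Q) = -0.0121 × (8768/950.467) = -0.112.
Since η < 0, this is an inferior good.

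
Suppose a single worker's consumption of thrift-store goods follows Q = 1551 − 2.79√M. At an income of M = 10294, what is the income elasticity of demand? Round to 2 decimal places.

-0.11

At M = 10294: Q = 1267.928.
dQ/dM = -2.79/(2√M) = -0.0137493 at this income.
η = (dQ/dM)·(M/Q) = -0.0137493 × (10294/1267.928) = -0.11.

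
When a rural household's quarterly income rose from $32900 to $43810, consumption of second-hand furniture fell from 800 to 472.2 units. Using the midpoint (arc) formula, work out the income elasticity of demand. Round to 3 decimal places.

ΔQ = 472.2 − 800 = -327.8; midpoint Q̄ = (800 + 472.2)/2 = 636.1.
ΔI = 43810 − 32900 = 10910; midpoint Ī = (32900 + 43810)/2 = 38355.
η = (ΔQ/Q̄) ÷ (ΔI/Ī) = (-327.8/636.1) ÷ (10910/38355) = -1.812.

-1.812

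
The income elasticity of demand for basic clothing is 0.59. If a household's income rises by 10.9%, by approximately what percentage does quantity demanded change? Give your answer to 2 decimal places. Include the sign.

6.43%

%ΔQ ≈ η × %ΔI = 0.59 × 10.9% = 6.43%.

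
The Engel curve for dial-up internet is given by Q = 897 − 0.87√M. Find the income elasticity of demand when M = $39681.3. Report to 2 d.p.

At M = 39681.3: Q = 723.695.
dQ/dM = -0.87/(2√M) = -0.00218372 at this income.
η = (dQ/dM)·(M/Q) = -0.00218372 × (39681.3/723.695) = -0.12.

-0.12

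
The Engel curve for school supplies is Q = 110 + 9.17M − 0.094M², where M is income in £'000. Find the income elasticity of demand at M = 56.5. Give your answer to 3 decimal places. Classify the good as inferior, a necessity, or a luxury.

-0.250 (inferior good)

At M = 56.5: Q = 328.0335.
dQ/dM = 9.17 − 0.188M = -1.45200.
η = (dQ/dM)·(M/Q) = -1.45200 × (56.5/328.0335) = -0.250.
η < 0 ⇒ inferior good.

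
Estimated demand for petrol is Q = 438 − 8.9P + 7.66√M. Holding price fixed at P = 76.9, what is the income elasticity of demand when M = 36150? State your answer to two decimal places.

0.60

At P = 76.9, M = 36150: Q = 1209.998.
Holding P constant, ∂Q/∂M = 7.66/(2√M) = 0.0201439.
η_M = (∂Q/∂M)·(M/Q) = 0.0201439 × (36150/1209.998) = 0.60.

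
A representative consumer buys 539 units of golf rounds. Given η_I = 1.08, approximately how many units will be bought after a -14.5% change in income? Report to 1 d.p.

%ΔQ ≈ η × %ΔI = 1.08 × (-14.5%) = -15.66%.
New Q ≈ 539 × (1 − 0.1566) = 454.6.

454.6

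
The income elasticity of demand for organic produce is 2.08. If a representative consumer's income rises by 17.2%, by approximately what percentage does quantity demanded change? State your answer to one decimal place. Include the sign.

%ΔQ ≈ η × %ΔI = 2.08 × 17.2% = 35.8%.

35.8%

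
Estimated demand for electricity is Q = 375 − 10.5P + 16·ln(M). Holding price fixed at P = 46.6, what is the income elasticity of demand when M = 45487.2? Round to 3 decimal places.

At P = 46.6, M = 45487.2: Q = 57.303.
Holding P constant, ∂Q/∂M = 16/M = 0.000351747.
η_M = (∂Q/∂M)·(M/Q) = 0.000351747 × (45487.2/57.303) = 0.279.

0.279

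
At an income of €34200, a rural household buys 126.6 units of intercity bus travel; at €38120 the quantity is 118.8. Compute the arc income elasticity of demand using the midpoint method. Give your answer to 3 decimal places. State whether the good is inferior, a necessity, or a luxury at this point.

-0.586 (inferior good)

ΔQ = 118.8 − 126.6 = -7.8; midpoint Q̄ = (126.6 + 118.8)/2 = 122.7.
ΔI = 38120 − 34200 = 3920; midpoint Ī = (34200 + 38120)/2 = 36160.
η = (ΔQ/Q̄) ÷ (ΔI/Ī) = (-7.8/122.7) ÷ (3920/36160) = -0.586.
η < 0 ⇒ inferior good.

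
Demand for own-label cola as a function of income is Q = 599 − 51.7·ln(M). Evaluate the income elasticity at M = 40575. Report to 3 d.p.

At M = 40575: Q = 50.416.
dQ/dM = -51.7/M = -0.00127418 at this income.
η = (dQ/dM)·(M/Q) = -0.00127418 × (40575/50.416) = -1.025.

-1.025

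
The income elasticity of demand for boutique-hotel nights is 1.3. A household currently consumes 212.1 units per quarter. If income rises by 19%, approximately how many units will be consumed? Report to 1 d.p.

%ΔQ ≈ η × %ΔI = 1.3 × 19% = 24.7%.
New Q ≈ 212.1 × (1 + 0.247) = 264.5.

264.5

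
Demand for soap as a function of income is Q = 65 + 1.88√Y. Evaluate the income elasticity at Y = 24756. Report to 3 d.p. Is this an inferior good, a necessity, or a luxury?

At Y = 24756: Q = 360.800.
dQ/dY = 1.88/(2√Y) = 0.00597431 at this income.
η = (dQ/dY)·(Y/Q) = 0.00597431 × (24756/360.800) = 0.410.
Since 0 < η < 1, the good is a necessity.

0.410 (necessity)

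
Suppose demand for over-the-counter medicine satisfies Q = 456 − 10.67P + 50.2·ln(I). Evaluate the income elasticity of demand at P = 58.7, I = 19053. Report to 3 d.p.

0.155

At P = 58.7, I = 19053: Q = 324.391.
Holding P constant, ∂Q/∂I = 50.2/I = 0.00263476.
η_I = (∂Q/∂I)·(I/Q) = 0.00263476 × (19053/324.391) = 0.155.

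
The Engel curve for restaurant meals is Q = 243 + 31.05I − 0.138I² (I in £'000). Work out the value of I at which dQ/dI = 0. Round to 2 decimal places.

112.50

dQ/dI = 31.05 − 0.276I.
The good is inferior where dQ/dI < 0. Setting dQ/dI = 0 gives I = 31.05 / 0.276 = 112.50.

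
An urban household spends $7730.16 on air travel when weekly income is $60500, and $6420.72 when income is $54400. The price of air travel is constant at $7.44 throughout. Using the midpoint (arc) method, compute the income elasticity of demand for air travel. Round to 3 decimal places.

With a constant price, Q₁ = 7730.16/7.44 = 1039.000 and Q₂ = 6420.72/7.44 = 863.000 (equivalently, work directly with expenditure since P cancels).
Midpoint %ΔQ = (6420.72 − 7730.16)/7075.44 = -0.18507; midpoint %ΔI = (54400 − 60500)/57450 = -0.10618.
η = -0.18507 / -0.10618 = 1.743.

1.743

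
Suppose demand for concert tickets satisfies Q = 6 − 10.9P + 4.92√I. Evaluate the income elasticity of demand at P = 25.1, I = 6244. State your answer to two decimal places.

1.60

At P = 25.1, I = 6244: Q = 121.183.
Holding P constant, ∂Q/∂I = 4.92/(2√I) = 0.0311318.
η_I = (∂Q/∂I)·(I/Q) = 0.0311318 × (6244/121.183) = 1.60.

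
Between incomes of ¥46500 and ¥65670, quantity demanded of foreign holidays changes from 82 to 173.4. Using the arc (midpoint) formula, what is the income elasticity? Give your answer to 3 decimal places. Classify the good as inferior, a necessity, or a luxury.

2.094 (luxury)

ΔQ = 173.4 − 82 = 91.4; midpoint Q̄ = (82 + 173.4)/2 = 127.7.
ΔI = 65670 − 46500 = 19170; midpoint Ī = (46500 + 65670)/2 = 56085.
η = (ΔQ/Q̄) ÷ (ΔI/Ī) = (91.4/127.7) ÷ (19170/56085) = 2.094.
η > 1 ⇒ luxury.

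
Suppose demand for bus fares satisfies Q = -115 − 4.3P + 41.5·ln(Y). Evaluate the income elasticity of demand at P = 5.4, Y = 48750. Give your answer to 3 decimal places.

At P = 5.4, Y = 48750: Q = 309.750.
Holding P constant, ∂Q/∂Y = 41.5/Y = 0.000851282.
η_Y = (∂Q/∂Y)·(Y/Q) = 0.000851282 × (48750/309.750) = 0.134.

0.134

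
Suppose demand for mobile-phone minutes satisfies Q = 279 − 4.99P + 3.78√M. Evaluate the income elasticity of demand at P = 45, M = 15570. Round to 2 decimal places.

0.45

At P = 45, M = 15570: Q = 526.118.
Holding P constant, ∂Q/∂M = 3.78/(2√M) = 0.0151467.
η_M = (∂Q/∂M)·(M/Q) = 0.0151467 × (15570/526.118) = 0.45.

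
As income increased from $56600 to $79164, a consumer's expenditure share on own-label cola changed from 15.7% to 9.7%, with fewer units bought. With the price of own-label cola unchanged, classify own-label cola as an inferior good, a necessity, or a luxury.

Quantity demanded falls as income rises, so η < 0.

inferior good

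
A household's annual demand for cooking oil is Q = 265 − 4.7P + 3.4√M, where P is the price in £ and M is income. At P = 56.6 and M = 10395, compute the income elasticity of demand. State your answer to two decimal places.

At P = 56.6, M = 10395: Q = 345.630.
Holding P constant, ∂Q/∂M = 3.4/(2√M) = 0.0166739.
η_M = (∂Q/∂M)·(M/Q) = 0.0166739 × (10395/345.630) = 0.50.

0.50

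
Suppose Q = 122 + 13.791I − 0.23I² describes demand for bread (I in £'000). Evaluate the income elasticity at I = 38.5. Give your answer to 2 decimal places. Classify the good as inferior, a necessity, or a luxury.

-0.48 (inferior good)

At I = 38.5: Q = 312.0360.
dQ/dI = 13.791 − 0.46I = -3.91900.
η = (dQ/dI)·(I/Q) = -3.91900 × (38.5/312.0360) = -0.48.
η < 0 ⇒ inferior good.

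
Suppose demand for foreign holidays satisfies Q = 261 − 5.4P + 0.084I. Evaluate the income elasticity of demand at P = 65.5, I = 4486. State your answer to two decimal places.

1.33

At P = 65.5, I = 4486: Q = 284.124.
Holding P constant, ∂Q/∂I = 0.084.
η_I = (∂Q/∂I)·(I/Q) = 0.084 × (4486/284.124) = 1.33.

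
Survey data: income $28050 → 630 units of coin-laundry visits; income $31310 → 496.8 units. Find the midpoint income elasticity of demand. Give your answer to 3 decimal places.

-2.152

ΔQ = 496.8 − 630 = -133.2; midpoint Q̄ = (630 + 496.8)/2 = 563.4.
ΔI = 31310 − 28050 = 3260; midpoint Ī = (28050 + 31310)/2 = 29680.
η = (ΔQ/Q̄) ÷ (ΔI/Ī) = (-133.2/563.4) ÷ (3260/29680) = -2.152.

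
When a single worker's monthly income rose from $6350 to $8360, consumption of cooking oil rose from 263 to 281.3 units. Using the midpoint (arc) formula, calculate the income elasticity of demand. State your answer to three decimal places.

0.246

ΔQ = 281.3 − 263 = 18.3; midpoint Q̄ = (263 + 281.3)/2 = 272.15.
ΔI = 8360 − 6350 = 2010; midpoint Ī = (6350 + 8360)/2 = 7355.
η = (ΔQ/Q̄) ÷ (ΔI/Ī) = (18.3/272.15) ÷ (2010/7355) = 0.246.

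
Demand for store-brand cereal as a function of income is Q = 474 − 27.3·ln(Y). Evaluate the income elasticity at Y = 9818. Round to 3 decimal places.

-0.122

At Y = 9818: Q = 223.059.
dQ/dY = -27.3/Y = -0.00278061 at this income.
η = (dQ/dY)·(Y/Q) = -0.00278061 × (9818/223.059) = -0.122.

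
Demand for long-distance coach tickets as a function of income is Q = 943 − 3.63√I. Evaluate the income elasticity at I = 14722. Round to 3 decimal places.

-0.438

At I = 14722: Q = 502.557.
dQ/dI = -3.63/(2√I) = -0.0149587 at this income.
η = (dQ/dI)·(I/Q) = -0.0149587 × (14722/502.557) = -0.438.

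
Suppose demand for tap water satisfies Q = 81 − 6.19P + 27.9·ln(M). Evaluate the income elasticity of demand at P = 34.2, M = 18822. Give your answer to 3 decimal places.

At P = 34.2, M = 18822: Q = 143.916.
Holding P constant, ∂Q/∂M = 27.9/M = 0.00148231.
η_M = (∂Q/∂M)·(M/Q) = 0.00148231 × (18822/143.916) = 0.194.

0.194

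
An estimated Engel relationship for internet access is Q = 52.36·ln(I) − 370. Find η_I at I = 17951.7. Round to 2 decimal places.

0.37

At I = 17951.7: Q = 142.889.
dQ/dI = 52.36/I = 0.00291672 at this income.
η = (dQ/dI)·(I/Q) = 0.00291672 × (17951.7/142.889) = 0.37.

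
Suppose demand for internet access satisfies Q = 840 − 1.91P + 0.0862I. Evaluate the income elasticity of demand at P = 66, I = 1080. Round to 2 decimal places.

0.12

At P = 66, I = 1080: Q = 807.036.
Holding P constant, ∂Q/∂I = 0.0862.
η_I = (∂Q/∂I)·(I/Q) = 0.0862 × (1080/807.036) = 0.12.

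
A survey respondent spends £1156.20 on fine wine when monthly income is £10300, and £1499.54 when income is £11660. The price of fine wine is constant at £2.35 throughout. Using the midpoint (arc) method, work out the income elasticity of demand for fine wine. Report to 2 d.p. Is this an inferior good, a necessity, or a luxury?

2.09 (luxury)

With a constant price, Q₁ = 1156.20/2.35 = 492.000 and Q₂ = 1499.54/2.35 = 638.102 (equivalently, work directly with expenditure since P cancels).
Midpoint %ΔQ = (1499.54 − 1156.20)/1327.87 = 0.25856; midpoint %ΔI = (11660 − 10300)/10980 = 0.12386.
η = 0.25856 / 0.12386 = 2.09.
η > 1 ⇒ luxury.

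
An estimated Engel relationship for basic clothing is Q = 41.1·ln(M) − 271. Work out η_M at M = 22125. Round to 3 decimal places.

0.293

At M = 22125: Q = 140.183.
dQ/dM = 41.1/M = 0.00185763 at this income.
η = (dQ/dM)·(M/Q) = 0.00185763 × (22125/140.183) = 0.293.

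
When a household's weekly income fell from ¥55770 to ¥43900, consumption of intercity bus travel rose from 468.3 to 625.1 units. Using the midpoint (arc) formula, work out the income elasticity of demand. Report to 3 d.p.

-1.204

ΔQ = 625.1 − 468.3 = 156.8; midpoint Q̄ = (468.3 + 625.1)/2 = 546.7.
ΔI = 43900 − 55770 = -11870; midpoint Ī = (55770 + 43900)/2 = 49835.
η = (ΔQ/Q̄) ÷ (ΔI/Ī) = (156.8/546.7) ÷ (-11870/49835) = -1.204.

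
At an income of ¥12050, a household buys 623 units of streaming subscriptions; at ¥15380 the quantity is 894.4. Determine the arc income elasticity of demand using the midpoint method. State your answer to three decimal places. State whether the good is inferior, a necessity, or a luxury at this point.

ΔQ = 894.4 − 623 = 271.4; midpoint Q̄ = (623 + 894.4)/2 = 758.7.
ΔI = 15380 − 12050 = 3330; midpoint Ī = (12050 + 15380)/2 = 13715.
η = (ΔQ/Q̄) ÷ (ΔI/Ī) = (271.4/758.7) ÷ (3330/13715) = 1.473.
η > 1 ⇒ luxury.

1.473 (luxury)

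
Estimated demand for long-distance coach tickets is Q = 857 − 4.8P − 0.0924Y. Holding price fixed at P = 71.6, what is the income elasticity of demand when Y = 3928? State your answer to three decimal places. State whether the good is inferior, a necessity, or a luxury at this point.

At P = 71.6, Y = 3928: Q = 150.373.
Holding P constant, ∂Q/∂Y = −0.0924.
η_Y = (∂Q/∂Y)·(Y/Q) = -0.0924 × (3928/150.373) = -2.414.
Since η < 0, this is an inferior good.

-2.414 (inferior good)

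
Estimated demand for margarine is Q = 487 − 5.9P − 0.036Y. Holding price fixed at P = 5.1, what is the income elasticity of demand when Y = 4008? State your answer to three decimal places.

At P = 5.1, Y = 4008: Q = 312.622.
Holding P constant, ∂Q/∂Y = −0.036.
η_Y = (∂Q/∂Y)·(Y/Q) = -0.036 × (4008/312.622) = -0.462.

-0.462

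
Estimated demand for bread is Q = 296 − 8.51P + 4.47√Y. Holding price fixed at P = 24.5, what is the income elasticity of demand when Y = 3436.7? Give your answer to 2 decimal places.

At P = 24.5, Y = 3436.7: Q = 349.551.
Holding P constant, ∂Q/∂Y = 4.47/(2√Y) = 0.0381247.
η_Y = (∂Q/∂Y)·(Y/Q) = 0.0381247 × (3436.7/349.551) = 0.37.

0.37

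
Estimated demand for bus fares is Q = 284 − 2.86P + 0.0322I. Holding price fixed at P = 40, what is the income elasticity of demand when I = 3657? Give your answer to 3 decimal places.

0.410

At P = 40, I = 3657: Q = 287.355.
Holding P constant, ∂Q/∂I = 0.0322.
η_I = (∂Q/∂I)·(I/Q) = 0.0322 × (3657/287.355) = 0.410.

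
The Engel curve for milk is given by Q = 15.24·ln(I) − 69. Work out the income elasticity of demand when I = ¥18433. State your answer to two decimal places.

0.19

At I = 18433: Q = 80.686.
dQ/dI = 15.24/I = 0.000826778 at this income.
η = (dQ/dI)·(I/Q) = 0.000826778 × (18433/80.686) = 0.19.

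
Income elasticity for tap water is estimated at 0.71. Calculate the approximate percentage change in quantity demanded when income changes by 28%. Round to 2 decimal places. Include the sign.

19.88%

%ΔQ ≈ η × %ΔI = 0.71 × 28% = 19.88%.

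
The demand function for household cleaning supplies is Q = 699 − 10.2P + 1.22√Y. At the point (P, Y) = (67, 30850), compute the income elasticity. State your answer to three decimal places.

At P = 67, Y = 30850: Q = 229.883.
Holding P constant, ∂Q/∂Y = 1.22/(2√Y) = 0.00347298.
η_Y = (∂Q/∂Y)·(Y/Q) = 0.00347298 × (30850/229.883) = 0.466.

0.466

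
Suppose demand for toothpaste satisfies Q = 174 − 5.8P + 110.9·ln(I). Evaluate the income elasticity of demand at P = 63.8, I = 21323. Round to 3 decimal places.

At P = 63.8, I = 21323: Q = 909.360.
Holding P constant, ∂Q/∂I = 110.9/I = 0.00520096.
η_I = (∂Q/∂I)·(I/Q) = 0.00520096 × (21323/909.360) = 0.122.

0.122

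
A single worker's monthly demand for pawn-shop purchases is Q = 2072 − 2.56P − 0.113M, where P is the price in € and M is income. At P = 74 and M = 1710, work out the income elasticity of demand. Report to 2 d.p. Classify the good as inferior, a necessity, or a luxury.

-0.11 (inferior good)

At P = 74, M = 1710: Q = 1689.330.
Holding P constant, ∂Q/∂M = −0.113.
η_M = (∂Q/∂M)·(M/Q) = -0.113 × (1710/1689.330) = -0.11.
Since η < 0, this is an inferior good.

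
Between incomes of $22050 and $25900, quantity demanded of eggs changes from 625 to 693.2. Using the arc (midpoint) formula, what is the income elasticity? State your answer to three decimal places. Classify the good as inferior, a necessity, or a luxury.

0.644 (necessity)

ΔQ = 693.2 − 625 = 68.2; midpoint Q̄ = (625 + 693.2)/2 = 659.1.
ΔI = 25900 − 22050 = 3850; midpoint Ī = (22050 + 25900)/2 = 23975.
η = (ΔQ/Q̄) ÷ (ΔI/Ī) = (68.2/659.1) ÷ (3850/23975) = 0.644.
0 < η < 1 ⇒ necessity.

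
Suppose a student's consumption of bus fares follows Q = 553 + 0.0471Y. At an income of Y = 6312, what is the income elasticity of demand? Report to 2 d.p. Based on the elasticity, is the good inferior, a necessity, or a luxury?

0.35 (necessity)

At Y = 6312: Q = 850.295.
dQ/dY = 0.0471.
η = (dQ/dY)·(Y/Q) = 0.0471 × (6312/850.295) = 0.35.
Since 0 < η < 1, the good is a necessity.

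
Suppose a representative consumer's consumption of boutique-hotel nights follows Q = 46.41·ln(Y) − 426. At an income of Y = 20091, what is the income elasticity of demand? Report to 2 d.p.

At Y = 20091: Q = 33.832.
dQ/dY = 46.41/Y = 0.00230999 at this income.
η = (dQ/dY)·(Y/Q) = 0.00230999 × (20091/33.832) = 1.37.

1.37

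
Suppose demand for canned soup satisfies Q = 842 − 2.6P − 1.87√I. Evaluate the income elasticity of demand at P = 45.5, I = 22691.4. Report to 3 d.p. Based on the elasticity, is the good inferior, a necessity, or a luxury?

-0.319 (inferior good)

At P = 45.5, I = 22691.4: Q = 442.009.
Holding P constant, ∂Q/∂I = -1.87/(2√I) = -0.00620699.
η_I = (∂Q/∂I)·(I/Q) = -0.00620699 × (22691.4/442.009) = -0.319.
Since η < 0, this is an inferior good.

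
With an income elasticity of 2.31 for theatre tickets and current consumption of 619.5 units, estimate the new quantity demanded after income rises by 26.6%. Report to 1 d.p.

1000.2

%ΔQ ≈ η × %ΔI = 2.31 × 26.6% = 61.446%.
New Q ≈ 619.5 × (1 + 0.61446) = 1000.2.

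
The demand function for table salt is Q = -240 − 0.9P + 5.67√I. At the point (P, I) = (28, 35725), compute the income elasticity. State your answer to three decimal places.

0.664

At P = 28, I = 35725: Q = 806.490.
Holding P constant, ∂Q/∂I = 5.67/(2√I) = 0.0149992.
η_I = (∂Q/∂I)·(I/Q) = 0.0149992 × (35725/806.490) = 0.664.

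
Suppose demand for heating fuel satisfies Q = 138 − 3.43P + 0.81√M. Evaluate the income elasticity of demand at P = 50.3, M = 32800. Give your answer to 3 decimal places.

At P = 50.3, M = 32800: Q = 112.168.
Holding P constant, ∂Q/∂M = 0.81/(2√M) = 0.00223624.
η_M = (∂Q/∂M)·(M/Q) = 0.00223624 × (32800/112.168) = 0.654.

0.654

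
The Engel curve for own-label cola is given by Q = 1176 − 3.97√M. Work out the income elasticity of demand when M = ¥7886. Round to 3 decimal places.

-0.214

At M = 7886: Q = 823.451.
dQ/dM = -3.97/(2√M) = -0.0223528 at this income.
η = (dQ/dM)·(M/Q) = -0.0223528 × (7886/823.451) = -0.214.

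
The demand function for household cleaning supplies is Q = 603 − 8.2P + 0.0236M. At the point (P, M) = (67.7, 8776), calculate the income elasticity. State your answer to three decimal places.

At P = 67.7, M = 8776: Q = 254.974.
Holding P constant, ∂Q/∂M = 0.0236.
η_M = (∂Q/∂M)·(M/Q) = 0.0236 × (8776/254.974) = 0.812.

0.812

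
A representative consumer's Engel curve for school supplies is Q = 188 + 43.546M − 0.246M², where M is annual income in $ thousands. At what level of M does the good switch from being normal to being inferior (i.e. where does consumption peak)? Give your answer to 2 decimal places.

88.51

dQ/dM = 43.546 − 0.492M.
The good is inferior where dQ/dM < 0. Setting dQ/dM = 0 gives M = 43.546 / 0.492 = 88.51.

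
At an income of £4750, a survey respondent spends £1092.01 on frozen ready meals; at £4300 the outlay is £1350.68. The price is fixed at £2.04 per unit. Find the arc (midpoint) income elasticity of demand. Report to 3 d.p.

With a constant price, Q₁ = 1092.01/2.04 = 535.299 and Q₂ = 1350.68/2.04 = 662.098 (equivalently, work directly with expenditure since P cancels).
Midpoint %ΔQ = (1350.68 − 1092.01)/1221.35 = 0.21179; midpoint %ΔI = (4300 − 4750)/4525 = -0.09945.
η = 0.21179 / -0.09945 = -2.130.

-2.130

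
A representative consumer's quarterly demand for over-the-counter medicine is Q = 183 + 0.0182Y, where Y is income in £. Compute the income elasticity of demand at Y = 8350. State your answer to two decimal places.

0.45

At Y = 8350: Q = 334.970.
dQ/dY = 0.0182.
η = (dQ/dY)·(Y/Q) = 0.0182 × (8350/334.970) = 0.45.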